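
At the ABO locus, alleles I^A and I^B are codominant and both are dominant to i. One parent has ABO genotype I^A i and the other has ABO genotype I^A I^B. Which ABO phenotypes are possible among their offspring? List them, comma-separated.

Gametes from I^A i × I^A I^B give offspring ABO genotypes I^A I^A, I^A I^B, I^A i, I^B i, i.e. phenotypes A, B, AB.

A, B, AB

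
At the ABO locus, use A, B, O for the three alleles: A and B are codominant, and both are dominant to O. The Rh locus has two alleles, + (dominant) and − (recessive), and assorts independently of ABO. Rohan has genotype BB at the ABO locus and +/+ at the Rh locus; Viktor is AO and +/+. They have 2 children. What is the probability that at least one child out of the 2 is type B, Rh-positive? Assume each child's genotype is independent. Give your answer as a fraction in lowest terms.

ABO cross BB × AO → 1/2 B, 1/2 AB.
Rh cross +/+ × +/+ → 1 Rh+; so P(type B, Rh-positive) = 1/2 × 1 = 1/2 per child.
P(none) = (1/2)^2 = 1/4; P(at least one) = 1 − 1/4 = 3/4.

3/4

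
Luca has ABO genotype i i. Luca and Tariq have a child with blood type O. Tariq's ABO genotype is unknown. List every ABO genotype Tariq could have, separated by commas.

For each candidate genotype of Tariq, check whether crossing it with i i can produce every observed child phenotype.
  I^A I^A → possible child types {A} ✗
  I^A I^B → possible child types {A, B} ✗
  I^A i → possible child types {O, A} ✓
  I^B I^B → possible child types {B} ✗
  I^B i → possible child types {O, B} ✓
  i i → possible child types {O} ✓

I^A i, I^B i, i i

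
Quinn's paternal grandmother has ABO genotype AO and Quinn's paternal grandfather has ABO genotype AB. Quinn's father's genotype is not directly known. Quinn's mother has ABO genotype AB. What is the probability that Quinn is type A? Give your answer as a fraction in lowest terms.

Quinn's father's ABO genotype from AO × AB: 1/4 AA, 1/4 AB, 1/4 AO, 1/4 BO.
Crossing each possibility with the mother AB and summing P(type A): 1/4·1/2 + 1/4·1/4 + 1/4·1/2 + 1/4·1/4 = 3/8.

3/8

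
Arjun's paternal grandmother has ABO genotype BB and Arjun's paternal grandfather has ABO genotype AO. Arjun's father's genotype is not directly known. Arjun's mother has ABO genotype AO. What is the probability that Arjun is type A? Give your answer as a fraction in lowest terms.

3/8

Arjun's father's ABO genotype from BB × AO: 1/2 AB, 1/2 BO.
Crossing each possibility with the mother AO and summing P(type A): 1/2·1/2 + 1/2·1/4 = 3/8.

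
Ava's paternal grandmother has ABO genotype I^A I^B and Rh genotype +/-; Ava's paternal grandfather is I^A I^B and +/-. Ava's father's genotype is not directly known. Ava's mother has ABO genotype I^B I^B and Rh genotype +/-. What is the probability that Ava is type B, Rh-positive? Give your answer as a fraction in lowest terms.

Ava's father's ABO genotype from I^A I^B × I^A I^B: 1/4 I^A I^A, 1/2 I^A I^B, 1/4 I^B I^B.
Crossing each possibility with the mother I^B I^B and summing P(type B): 1/4·0 + 1/2·1/2 + 1/4·1 = 1/2.
Similarly for Rh via the father's Rh distribution: P(Rh+) = 3/4.
Independent loci: 1/2 × 3/4 = 3/8.

3/8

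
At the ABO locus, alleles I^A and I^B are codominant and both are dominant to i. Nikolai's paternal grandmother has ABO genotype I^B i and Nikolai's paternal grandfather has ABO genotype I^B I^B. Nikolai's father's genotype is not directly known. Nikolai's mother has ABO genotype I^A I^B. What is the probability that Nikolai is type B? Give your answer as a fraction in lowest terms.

Nikolai's father's ABO genotype from I^B i × I^B I^B: 1/2 I^B I^B, 1/2 I^B i.
Crossing each possibility with the mother I^A I^B and summing P(type B): 1/2·1/2 + 1/2·1/2 = 1/2.

1/2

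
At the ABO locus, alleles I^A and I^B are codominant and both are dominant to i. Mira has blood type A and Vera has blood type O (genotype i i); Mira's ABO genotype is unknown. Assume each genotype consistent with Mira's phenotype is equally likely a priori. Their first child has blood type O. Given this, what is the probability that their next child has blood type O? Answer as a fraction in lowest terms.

Possible genotypes: Mira ∈ {I^A I^A, I^A i}; Vera ∈ {i i}.
Weight each parental genotype pair by prior × P(type-O child):
  I^A i × i i: posterior weight 1; P(next child type O) = 1/2.
Weighted sum = 1/2.

1/2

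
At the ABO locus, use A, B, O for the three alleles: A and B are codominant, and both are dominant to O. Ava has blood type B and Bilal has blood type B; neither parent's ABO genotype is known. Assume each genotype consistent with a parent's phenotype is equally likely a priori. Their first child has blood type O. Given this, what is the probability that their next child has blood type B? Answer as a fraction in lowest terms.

3/4

Possible genotypes: Ava ∈ {BB, BO}; Bilal ∈ {BB, BO}.
Weight each parental genotype pair by prior × P(type-O child):
  BO × BO: posterior weight 1; P(next child type B) = 3/4.
Weighted sum = 3/4.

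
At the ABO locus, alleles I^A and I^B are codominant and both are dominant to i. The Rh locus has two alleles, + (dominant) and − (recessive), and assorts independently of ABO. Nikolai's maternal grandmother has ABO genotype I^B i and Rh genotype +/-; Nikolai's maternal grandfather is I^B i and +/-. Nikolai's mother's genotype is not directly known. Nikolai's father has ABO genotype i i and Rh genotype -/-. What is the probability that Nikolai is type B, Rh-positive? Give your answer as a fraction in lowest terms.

1/4

Nikolai's mother's ABO genotype from I^B i × I^B i: 1/4 I^B I^B, 1/2 I^B i, 1/4 i i.
Crossing each possibility with the father i i and summing P(type B): 1/4·1 + 1/2·1/2 + 1/4·0 = 1/2.
Similarly for Rh via the mother's Rh distribution: P(Rh+) = 1/2.
Independent loci: 1/2 × 1/2 = 1/4.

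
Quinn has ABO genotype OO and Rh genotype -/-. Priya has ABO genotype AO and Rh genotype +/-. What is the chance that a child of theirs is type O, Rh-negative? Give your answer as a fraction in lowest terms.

ABO cross OO × AO → offspring phenotypes: 1/2 O, 1/2 A.
Rh cross -/- × +/- → 1/2 Rh+, 1/2 Rh-.
Independent loci: P(type O, Rh-negative) = 1/2 × 1/2 = 1/4.

1/4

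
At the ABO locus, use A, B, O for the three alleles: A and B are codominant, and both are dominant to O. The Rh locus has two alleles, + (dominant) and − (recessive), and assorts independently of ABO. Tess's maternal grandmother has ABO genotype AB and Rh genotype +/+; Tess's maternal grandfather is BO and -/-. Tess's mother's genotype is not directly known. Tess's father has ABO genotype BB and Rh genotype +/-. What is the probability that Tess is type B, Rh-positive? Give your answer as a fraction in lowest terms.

Tess's mother's ABO genotype from AB × BO: 1/4 AB, 1/4 AO, 1/4 BB, 1/4 BO.
Crossing each possibility with the father BB and summing P(type B): 1/4·1/2 + 1/4·1/2 + 1/4·1 + 1/4·1 = 3/4.
Similarly for Rh via the mother's Rh distribution: P(Rh+) = 3/4.
Independent loci: 3/4 × 3/4 = 9/16.

9/16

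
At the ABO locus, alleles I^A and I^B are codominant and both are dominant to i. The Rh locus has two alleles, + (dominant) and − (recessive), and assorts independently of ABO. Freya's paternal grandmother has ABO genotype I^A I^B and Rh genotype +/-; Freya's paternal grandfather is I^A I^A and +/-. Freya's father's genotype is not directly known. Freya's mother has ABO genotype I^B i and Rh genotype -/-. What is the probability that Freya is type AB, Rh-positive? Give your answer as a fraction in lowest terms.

Freya's father's ABO genotype from I^A I^B × I^A I^A: 1/2 I^A I^A, 1/2 I^A I^B.
Crossing each possibility with the mother I^B i and summing P(type AB): 1/2·1/2 + 1/2·1/4 = 3/8.
Similarly for Rh via the father's Rh distribution: P(Rh+) = 1/2.
Independent loci: 3/8 × 1/2 = 3/16.

3/16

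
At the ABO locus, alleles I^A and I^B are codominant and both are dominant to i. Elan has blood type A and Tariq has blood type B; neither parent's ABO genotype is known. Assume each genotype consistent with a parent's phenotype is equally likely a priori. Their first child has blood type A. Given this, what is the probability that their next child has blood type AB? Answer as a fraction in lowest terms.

Possible genotypes: Elan ∈ {I^A I^A, I^A i}; Tariq ∈ {I^B I^B, I^B i}.
Weight each parental genotype pair by prior × P(type-A child):
  I^A I^A × I^B i: posterior weight 2/3; P(next child type AB) = 1/2.
  I^A i × I^B i: posterior weight 1/3; P(next child type AB) = 1/4.
Weighted sum = 5/12.

5/12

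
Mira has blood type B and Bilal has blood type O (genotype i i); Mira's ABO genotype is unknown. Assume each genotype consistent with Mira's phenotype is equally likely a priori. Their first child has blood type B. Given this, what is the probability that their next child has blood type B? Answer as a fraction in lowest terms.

Possible genotypes: Mira ∈ {I^B I^B, I^B i}; Bilal ∈ {i i}.
Weight each parental genotype pair by prior × P(type-B child):
  I^B I^B × i i: posterior weight 2/3; P(next child type B) = 1.
  I^B i × i i: posterior weight 1/3; P(next child type B) = 1/2.
Weighted sum = 5/6.

5/6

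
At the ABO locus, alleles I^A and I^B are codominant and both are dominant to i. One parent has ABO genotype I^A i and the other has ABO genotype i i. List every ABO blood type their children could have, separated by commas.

Gametes from I^A i × i i give offspring ABO genotypes I^A i, i i, i.e. phenotypes O, A.

O, A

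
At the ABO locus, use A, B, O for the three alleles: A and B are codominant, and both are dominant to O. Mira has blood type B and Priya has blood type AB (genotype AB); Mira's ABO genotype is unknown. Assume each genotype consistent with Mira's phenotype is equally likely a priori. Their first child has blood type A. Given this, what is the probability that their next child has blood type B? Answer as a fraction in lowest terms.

Possible genotypes: Mira ∈ {BB, BO}; Priya ∈ {AB}.
Weight each parental genotype pair by prior × P(type-A child):
  BO × AB: posterior weight 1; P(next child type B) = 1/2.
Weighted sum = 1/2.

1/2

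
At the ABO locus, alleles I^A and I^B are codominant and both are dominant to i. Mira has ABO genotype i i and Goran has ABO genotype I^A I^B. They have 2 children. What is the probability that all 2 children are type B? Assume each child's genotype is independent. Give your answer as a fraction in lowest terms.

1/4

ABO cross i i × I^A I^B → 1/2 A, 1/2 B.
So P(type B) = 1/2 per child.
All 2 independent: (1/2)^2 = 1/4.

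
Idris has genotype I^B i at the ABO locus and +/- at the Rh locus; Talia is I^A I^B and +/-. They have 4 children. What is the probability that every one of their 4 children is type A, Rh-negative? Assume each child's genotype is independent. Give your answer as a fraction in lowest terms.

ABO cross I^B i × I^A I^B → 1/4 A, 1/2 B, 1/4 AB.
Rh cross +/- × +/- → 3/4 Rh+, 1/4 Rh-; so P(type A, Rh-negative) = 1/4 × 1/4 = 1/16 per child.
All 4 independent: (1/16)^4 = 1/65536.

1/65536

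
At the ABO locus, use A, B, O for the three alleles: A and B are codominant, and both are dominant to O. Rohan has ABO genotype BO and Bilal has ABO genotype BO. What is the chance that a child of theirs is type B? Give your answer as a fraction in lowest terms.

3/4

ABO cross BO × BO → offspring phenotypes: 1/4 O, 3/4 B.
So P(type B) = 3/4.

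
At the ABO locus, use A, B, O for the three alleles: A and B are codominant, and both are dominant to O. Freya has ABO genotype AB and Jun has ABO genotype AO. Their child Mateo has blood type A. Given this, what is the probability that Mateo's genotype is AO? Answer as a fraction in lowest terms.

Cross AB × AO → 1/4 AA, 1/4 AB, 1/4 AO, 1/4 BO.
Type-A genotypes among offspring: AA (1/4), AO (1/4); total 1/2.
P(AO | type A) = (1/4) / (1/2) = 1/2.

1/2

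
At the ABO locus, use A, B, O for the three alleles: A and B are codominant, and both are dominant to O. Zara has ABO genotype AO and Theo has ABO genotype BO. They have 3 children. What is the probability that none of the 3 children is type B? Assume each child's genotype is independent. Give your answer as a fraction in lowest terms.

ABO cross AO × BO → 1/4 O, 1/4 A, 1/4 B, 1/4 AB.
So P(type B) = 1/4 per child.
P(not type B) = 3/4 for one child; (3/4)^3 = 27/64.

27/64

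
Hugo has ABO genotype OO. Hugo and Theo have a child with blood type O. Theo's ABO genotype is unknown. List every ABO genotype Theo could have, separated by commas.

For each candidate genotype of Theo, check whether crossing it with OO can produce every observed child phenotype.
  AA → possible child types {A} ✗
  AB → possible child types {A, B} ✗
  AO → possible child types {O, A} ✓
  BB → possible child types {B} ✗
  BO → possible child types {O, B} ✓
  OO → possible child types {O} ✓

AO, BO, OO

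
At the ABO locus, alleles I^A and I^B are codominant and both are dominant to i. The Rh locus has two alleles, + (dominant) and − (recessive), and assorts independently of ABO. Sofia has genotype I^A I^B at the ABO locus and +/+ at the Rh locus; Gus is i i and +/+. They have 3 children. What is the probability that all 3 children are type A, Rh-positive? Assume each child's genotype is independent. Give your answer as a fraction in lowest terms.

ABO cross I^A I^B × i i → 1/2 A, 1/2 B.
Rh cross +/+ × +/+ → 1 Rh+; so P(type A, Rh-positive) = 1/2 × 1 = 1/2 per child.
All 3 independent: (1/2)^3 = 1/8.

1/8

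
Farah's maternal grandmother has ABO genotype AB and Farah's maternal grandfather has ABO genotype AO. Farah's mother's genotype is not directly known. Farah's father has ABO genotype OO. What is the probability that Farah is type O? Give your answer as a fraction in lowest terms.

Farah's mother's ABO genotype from AB × AO: 1/4 AA, 1/4 AB, 1/4 AO, 1/4 BO.
Crossing each possibility with the father OO and summing P(type O): 1/4·0 + 1/4·0 + 1/4·1/2 + 1/4·1/2 = 1/4.

1/4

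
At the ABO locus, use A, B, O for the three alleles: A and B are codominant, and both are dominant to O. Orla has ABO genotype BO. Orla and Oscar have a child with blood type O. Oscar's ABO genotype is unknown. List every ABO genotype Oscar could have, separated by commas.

For each candidate genotype of Oscar, check whether crossing it with BO can produce every observed child phenotype.
  AA → possible child types {A, AB} ✗
  AB → possible child types {A, B, AB} ✗
  AO → possible child types {O, A, B, AB} ✓
  BB → possible child types {B} ✗
  BO → possible child types {O, B} ✓
  OO → possible child types {O, B} ✓

AO, BO, OO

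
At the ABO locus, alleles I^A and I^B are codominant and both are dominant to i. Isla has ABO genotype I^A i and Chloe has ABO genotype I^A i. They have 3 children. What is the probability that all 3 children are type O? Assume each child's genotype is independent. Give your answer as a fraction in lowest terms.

1/64

ABO cross I^A i × I^A i → 1/4 O, 3/4 A.
So P(type O) = 1/4 per child.
All 3 independent: (1/4)^3 = 1/64.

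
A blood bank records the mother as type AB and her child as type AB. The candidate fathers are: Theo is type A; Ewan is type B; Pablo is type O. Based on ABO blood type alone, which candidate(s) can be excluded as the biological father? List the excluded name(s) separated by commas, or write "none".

A candidate is excluded only if no genotype consistent with his phenotype could produce a type AB child with a type AB mother.
Pablo (type O): no genotype consistent with that phenotype can produce a type-AB child with a type-AB mother.

Pablo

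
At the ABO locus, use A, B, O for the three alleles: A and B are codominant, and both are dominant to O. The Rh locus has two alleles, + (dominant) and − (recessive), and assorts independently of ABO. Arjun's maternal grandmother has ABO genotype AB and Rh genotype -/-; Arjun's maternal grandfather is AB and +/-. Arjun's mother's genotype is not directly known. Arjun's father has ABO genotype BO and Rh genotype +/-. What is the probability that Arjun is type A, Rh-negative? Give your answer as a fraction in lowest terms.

Arjun's mother's ABO genotype from AB × AB: 1/4 AA, 1/2 AB, 1/4 BB.
Crossing each possibility with the father BO and summing P(type A): 1/4·1/2 + 1/2·1/4 + 1/4·0 = 1/4.
Similarly for Rh via the mother's Rh distribution: P(Rh-) = 3/8.
Independent loci: 1/4 × 3/8 = 3/32.

3/32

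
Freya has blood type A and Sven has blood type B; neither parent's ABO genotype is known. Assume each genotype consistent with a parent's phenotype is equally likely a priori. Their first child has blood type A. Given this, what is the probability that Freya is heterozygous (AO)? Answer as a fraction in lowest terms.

Possible genotypes: Freya ∈ {AA, AO}; Sven ∈ {BB, BO}.
Weight each parental genotype pair by prior × P(type-A child):
  AA × BO: posterior weight 2/3.
  AO × BO: posterior weight 1/3.
Sum the posterior weight over pairs where Freya is AO: 1/3.

1/3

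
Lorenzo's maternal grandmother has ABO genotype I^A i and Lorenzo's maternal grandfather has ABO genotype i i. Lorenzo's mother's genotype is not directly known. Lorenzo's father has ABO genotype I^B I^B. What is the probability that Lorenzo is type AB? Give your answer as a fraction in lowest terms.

Lorenzo's mother's ABO genotype from I^A i × i i: 1/2 I^A i, 1/2 i i.
Crossing each possibility with the father I^B I^B and summing P(type AB): 1/2·1/2 + 1/2·0 = 1/4.

1/4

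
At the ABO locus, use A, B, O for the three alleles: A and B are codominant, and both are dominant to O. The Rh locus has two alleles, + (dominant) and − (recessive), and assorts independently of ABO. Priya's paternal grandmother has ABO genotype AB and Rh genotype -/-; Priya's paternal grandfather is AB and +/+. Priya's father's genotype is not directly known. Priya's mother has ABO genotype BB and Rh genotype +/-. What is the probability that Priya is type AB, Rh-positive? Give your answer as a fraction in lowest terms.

Priya's father's ABO genotype from AB × AB: 1/4 AA, 1/2 AB, 1/4 BB.
Crossing each possibility with the mother BB and summing P(type AB): 1/4·1 + 1/2·1/2 + 1/4·0 = 1/2.
Similarly for Rh via the father's Rh distribution: P(Rh+) = 3/4.
Independent loci: 1/2 × 3/4 = 3/8.

3/8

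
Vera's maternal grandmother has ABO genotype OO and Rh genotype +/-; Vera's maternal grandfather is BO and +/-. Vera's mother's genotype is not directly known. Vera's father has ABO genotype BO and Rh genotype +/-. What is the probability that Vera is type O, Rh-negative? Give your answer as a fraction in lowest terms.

3/32

Vera's mother's ABO genotype from OO × BO: 1/2 BO, 1/2 OO.
Crossing each possibility with the father BO and summing P(type O): 1/2·1/4 + 1/2·1/2 = 3/8.
Similarly for Rh via the mother's Rh distribution: P(Rh-) = 1/4.
Independent loci: 3/8 × 1/4 = 3/32.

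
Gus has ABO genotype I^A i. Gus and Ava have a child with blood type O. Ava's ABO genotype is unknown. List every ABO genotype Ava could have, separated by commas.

I^A i, I^B i, i i

For each candidate genotype of Ava, check whether crossing it with I^A i can produce every observed child phenotype.
  I^A I^A → possible child types {A} ✗
  I^A I^B → possible child types {A, B, AB} ✗
  I^A i → possible child types {O, A} ✓
  I^B I^B → possible child types {B, AB} ✗
  I^B i → possible child types {O, A, B, AB} ✓
  i i → possible child types {O, A} ✓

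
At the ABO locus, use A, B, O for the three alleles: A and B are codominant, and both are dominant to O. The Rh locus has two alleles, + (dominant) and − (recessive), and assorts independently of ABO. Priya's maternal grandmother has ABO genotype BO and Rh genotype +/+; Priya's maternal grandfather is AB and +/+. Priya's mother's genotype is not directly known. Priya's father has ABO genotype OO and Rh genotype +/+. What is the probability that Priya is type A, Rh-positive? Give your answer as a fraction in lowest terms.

1/4

Priya's mother's ABO genotype from BO × AB: 1/4 AB, 1/4 AO, 1/4 BB, 1/4 BO.
Crossing each possibility with the father OO and summing P(type A): 1/4·1/2 + 1/4·1/2 + 1/4·0 + 1/4·0 = 1/4.
Similarly for Rh via the mother's Rh distribution: P(Rh+) = 1.
Independent loci: 1/4 × 1 = 1/4.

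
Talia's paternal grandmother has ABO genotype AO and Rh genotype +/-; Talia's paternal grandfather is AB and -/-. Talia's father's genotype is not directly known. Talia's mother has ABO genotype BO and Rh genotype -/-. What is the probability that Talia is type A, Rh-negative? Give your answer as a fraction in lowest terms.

3/16

Talia's father's ABO genotype from AO × AB: 1/4 AA, 1/4 AB, 1/4 AO, 1/4 BO.
Crossing each possibility with the mother BO and summing P(type A): 1/4·1/2 + 1/4·1/4 + 1/4·1/4 + 1/4·0 = 1/4.
Similarly for Rh via the father's Rh distribution: P(Rh-) = 3/4.
Independent loci: 1/4 × 3/4 = 3/16.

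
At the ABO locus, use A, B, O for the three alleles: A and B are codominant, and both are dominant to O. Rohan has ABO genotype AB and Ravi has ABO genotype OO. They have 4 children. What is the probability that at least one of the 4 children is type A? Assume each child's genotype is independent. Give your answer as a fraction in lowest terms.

15/16

ABO cross AB × OO → 1/2 A, 1/2 B.
So P(type A) = 1/2 per child.
P(none) = (1/2)^4 = 1/16; P(at least one) = 1 − 1/16 = 15/16.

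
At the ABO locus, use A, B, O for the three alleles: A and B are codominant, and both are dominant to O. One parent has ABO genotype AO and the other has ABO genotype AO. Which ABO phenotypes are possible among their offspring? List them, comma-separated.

Gametes from AO × AO give offspring ABO genotypes AA, AO, OO, i.e. phenotypes O, A.

O, A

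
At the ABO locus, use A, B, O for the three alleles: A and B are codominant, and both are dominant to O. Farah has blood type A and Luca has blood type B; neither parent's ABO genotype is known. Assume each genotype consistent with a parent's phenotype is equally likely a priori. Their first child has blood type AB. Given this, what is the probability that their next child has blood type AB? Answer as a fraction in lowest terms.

25/36

Possible genotypes: Farah ∈ {AA, AO}; Luca ∈ {BB, BO}.
Weight each parental genotype pair by prior × P(type-AB child):
  AA × BB: posterior weight 4/9; P(next child type AB) = 1.
  AA × BO: posterior weight 2/9; P(next child type AB) = 1/2.
  AO × BB: posterior weight 2/9; P(next child type AB) = 1/2.
  AO × BO: posterior weight 1/9; P(next child type AB) = 1/4.
Weighted sum = 25/36.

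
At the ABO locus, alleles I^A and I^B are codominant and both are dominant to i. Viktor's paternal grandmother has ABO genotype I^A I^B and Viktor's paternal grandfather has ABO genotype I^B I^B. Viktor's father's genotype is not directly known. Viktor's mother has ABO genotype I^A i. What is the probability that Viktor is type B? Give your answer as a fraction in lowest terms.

Viktor's father's ABO genotype from I^A I^B × I^B I^B: 1/2 I^A I^B, 1/2 I^B I^B.
Crossing each possibility with the mother I^A i and summing P(type B): 1/2·1/4 + 1/2·1/2 = 3/8.

3/8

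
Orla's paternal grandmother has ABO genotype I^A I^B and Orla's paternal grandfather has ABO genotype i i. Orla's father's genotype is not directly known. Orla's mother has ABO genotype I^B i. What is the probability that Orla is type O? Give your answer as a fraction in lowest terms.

1/4

Orla's father's ABO genotype from I^A I^B × i i: 1/2 I^A i, 1/2 I^B i.
Crossing each possibility with the mother I^B i and summing P(type O): 1/2·1/4 + 1/2·1/4 = 1/4.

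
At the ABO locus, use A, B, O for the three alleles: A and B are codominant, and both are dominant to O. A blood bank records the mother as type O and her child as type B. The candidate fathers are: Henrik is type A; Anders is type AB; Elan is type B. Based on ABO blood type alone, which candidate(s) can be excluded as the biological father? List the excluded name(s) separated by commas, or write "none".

Henrik

A candidate is excluded only if no genotype consistent with his phenotype could produce a type B child with a type O mother.
Henrik (type A): no genotype consistent with that phenotype can produce a type-B child with a type-O mother.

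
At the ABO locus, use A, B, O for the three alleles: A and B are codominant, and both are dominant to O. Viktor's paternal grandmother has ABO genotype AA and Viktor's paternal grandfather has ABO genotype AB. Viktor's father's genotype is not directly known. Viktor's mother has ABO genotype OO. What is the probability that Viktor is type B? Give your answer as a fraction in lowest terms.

1/4

Viktor's father's ABO genotype from AA × AB: 1/2 AA, 1/2 AB.
Crossing each possibility with the mother OO and summing P(type B): 1/2·0 + 1/2·1/2 = 1/4.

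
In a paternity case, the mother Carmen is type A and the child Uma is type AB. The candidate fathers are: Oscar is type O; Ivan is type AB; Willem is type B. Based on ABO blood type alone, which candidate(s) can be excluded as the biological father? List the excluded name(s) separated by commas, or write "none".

A candidate is excluded only if no genotype consistent with his phenotype could produce a type AB child with a type A mother.
Oscar (type O): no genotype consistent with that phenotype can produce a type-AB child with a type-A mother.

Oscar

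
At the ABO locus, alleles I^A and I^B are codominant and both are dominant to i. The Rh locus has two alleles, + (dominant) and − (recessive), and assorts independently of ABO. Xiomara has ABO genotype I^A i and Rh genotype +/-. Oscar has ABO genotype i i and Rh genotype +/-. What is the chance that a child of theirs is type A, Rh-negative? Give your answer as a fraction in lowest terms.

1/8

ABO cross I^A i × i i → offspring phenotypes: 1/2 O, 1/2 A.
Rh cross +/- × +/- → 3/4 Rh+, 1/4 Rh-.
Independent loci: P(type A, Rh-negative) = 1/2 × 1/4 = 1/8.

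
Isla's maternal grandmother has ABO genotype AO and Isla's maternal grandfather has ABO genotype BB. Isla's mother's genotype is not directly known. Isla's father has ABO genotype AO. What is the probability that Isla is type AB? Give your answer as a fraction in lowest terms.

1/4

Isla's mother's ABO genotype from AO × BB: 1/2 AB, 1/2 BO.
Crossing each possibility with the father AO and summing P(type AB): 1/2·1/4 + 1/2·1/4 = 1/4.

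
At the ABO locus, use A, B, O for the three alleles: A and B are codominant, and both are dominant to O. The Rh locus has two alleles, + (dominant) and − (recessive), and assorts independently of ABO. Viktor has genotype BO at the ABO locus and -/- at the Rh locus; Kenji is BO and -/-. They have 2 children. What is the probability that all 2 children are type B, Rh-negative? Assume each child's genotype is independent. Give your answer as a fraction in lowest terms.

ABO cross BO × BO → 1/4 O, 3/4 B.
Rh cross -/- × -/- → 1 Rh-; so P(type B, Rh-negative) = 3/4 × 1 = 3/4 per child.
All 2 independent: (3/4)^2 = 9/16.

9/16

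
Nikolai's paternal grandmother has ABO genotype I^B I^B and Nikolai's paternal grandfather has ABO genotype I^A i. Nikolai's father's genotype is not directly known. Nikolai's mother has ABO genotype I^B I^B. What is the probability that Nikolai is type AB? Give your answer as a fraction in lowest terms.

1/4

Nikolai's father's ABO genotype from I^B I^B × I^A i: 1/2 I^A I^B, 1/2 I^B i.
Crossing each possibility with the mother I^B I^B and summing P(type AB): 1/2·1/2 + 1/2·0 = 1/4.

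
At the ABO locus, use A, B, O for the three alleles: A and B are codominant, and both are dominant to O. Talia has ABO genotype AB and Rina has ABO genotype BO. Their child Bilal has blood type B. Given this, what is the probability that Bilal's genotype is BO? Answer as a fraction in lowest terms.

Cross AB × BO → 1/4 AB, 1/4 AO, 1/4 BB, 1/4 BO.
Type-B genotypes among offspring: BB (1/4), BO (1/4); total 1/2.
P(BO | type B) = (1/4) / (1/2) = 1/2.

1/2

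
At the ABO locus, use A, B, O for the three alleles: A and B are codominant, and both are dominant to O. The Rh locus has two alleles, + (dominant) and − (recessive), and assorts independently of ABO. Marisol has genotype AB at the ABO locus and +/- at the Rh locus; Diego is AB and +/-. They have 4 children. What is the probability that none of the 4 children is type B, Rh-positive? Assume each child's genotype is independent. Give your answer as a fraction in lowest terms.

ABO cross AB × AB → 1/4 A, 1/4 B, 1/2 AB.
Rh cross +/- × +/- → 3/4 Rh+, 1/4 Rh-; so P(type B, Rh-positive) = 1/4 × 3/4 = 3/16 per child.
P(not type B, Rh-positive) = 13/16 for one child; (13/16)^4 = 28561/65536.

28561/65536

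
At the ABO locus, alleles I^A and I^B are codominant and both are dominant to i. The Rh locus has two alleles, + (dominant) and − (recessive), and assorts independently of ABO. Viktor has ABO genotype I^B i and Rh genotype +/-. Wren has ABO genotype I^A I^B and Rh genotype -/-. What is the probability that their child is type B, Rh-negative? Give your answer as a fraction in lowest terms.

1/4

ABO cross I^B i × I^A I^B → offspring phenotypes: 1/4 A, 1/2 B, 1/4 AB.
Rh cross +/- × -/- → 1/2 Rh+, 1/2 Rh-.
Independent loci: P(type B, Rh-negative) = 1/2 × 1/2 = 1/4.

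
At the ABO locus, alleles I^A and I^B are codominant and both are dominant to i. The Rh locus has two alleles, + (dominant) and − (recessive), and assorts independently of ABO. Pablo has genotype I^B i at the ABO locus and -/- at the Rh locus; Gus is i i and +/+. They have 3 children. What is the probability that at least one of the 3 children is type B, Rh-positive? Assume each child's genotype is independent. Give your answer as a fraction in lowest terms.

ABO cross I^B i × i i → 1/2 O, 1/2 B.
Rh cross -/- × +/+ → 1 Rh+; so P(type B, Rh-positive) = 1/2 × 1 = 1/2 per child.
P(none) = (1/2)^3 = 1/8; P(at least one) = 1 − 1/8 = 7/8.

7/8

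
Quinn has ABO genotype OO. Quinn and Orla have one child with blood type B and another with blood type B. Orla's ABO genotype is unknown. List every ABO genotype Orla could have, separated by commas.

AB, BB, BO

For each candidate genotype of Orla, check whether crossing it with OO can produce every observed child phenotype.
  AA → possible child types {A} ✗
  AB → possible child types {A, B} ✓
  AO → possible child types {O, A} ✗
  BB → possible child types {B} ✓
  BO → possible child types {O, B} ✓
  OO → possible child types {O} ✗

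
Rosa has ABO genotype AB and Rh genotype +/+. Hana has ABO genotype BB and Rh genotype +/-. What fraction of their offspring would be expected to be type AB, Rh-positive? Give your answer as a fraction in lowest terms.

ABO cross AB × BB → offspring phenotypes: 1/2 B, 1/2 AB.
Rh cross +/+ × +/- → 1 Rh+.
Independent loci: P(type AB, Rh-positive) = 1/2 × 1 = 1/2.

1/2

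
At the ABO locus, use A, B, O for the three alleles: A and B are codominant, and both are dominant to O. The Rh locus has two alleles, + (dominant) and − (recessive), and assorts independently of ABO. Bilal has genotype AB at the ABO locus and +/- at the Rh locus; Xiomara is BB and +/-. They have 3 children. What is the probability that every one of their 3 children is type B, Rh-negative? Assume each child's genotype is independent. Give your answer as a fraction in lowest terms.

1/512

ABO cross AB × BB → 1/2 B, 1/2 AB.
Rh cross +/- × +/- → 3/4 Rh+, 1/4 Rh-; so P(type B, Rh-negative) = 1/2 × 1/4 = 1/8 per child.
All 3 independent: (1/8)^3 = 1/512.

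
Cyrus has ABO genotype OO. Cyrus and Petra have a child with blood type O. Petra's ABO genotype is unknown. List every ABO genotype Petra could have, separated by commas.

AO, BO, OO

For each candidate genotype of Petra, check whether crossing it with OO can produce every observed child phenotype.
  AA → possible child types {A} ✗
  AB → possible child types {A, B} ✗
  AO → possible child types {O, A} ✓
  BB → possible child types {B} ✗
  BO → possible child types {O, B} ✓
  OO → possible child types {O} ✓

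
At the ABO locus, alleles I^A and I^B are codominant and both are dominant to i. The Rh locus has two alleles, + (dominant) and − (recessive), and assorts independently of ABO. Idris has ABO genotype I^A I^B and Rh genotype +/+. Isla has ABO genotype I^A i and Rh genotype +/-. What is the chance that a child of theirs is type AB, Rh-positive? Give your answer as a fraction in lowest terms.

ABO cross I^A I^B × I^A i → offspring phenotypes: 1/2 A, 1/4 B, 1/4 AB.
Rh cross +/+ × +/- → 1 Rh+.
Independent loci: P(type AB, Rh-positive) = 1/4 × 1 = 1/4.

1/4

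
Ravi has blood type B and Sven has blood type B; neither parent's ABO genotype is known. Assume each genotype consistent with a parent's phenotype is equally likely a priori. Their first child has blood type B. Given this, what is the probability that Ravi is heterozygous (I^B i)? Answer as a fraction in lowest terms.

7/15

Possible genotypes: Ravi ∈ {I^B I^B, I^B i}; Sven ∈ {I^B I^B, I^B i}.
Weight each parental genotype pair by prior × P(type-B child):
  I^B I^B × I^B I^B: posterior weight 4/15.
  I^B I^B × I^B i: posterior weight 4/15.
  I^B i × I^B I^B: posterior weight 4/15.
  I^B i × I^B i: posterior weight 1/5.
Sum the posterior weight over pairs where Ravi is I^B i: 7/15.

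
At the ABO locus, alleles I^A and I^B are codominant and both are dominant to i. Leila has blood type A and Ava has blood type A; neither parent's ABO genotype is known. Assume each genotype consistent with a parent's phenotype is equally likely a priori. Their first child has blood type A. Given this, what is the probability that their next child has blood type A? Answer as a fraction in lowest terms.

19/20

Possible genotypes: Leila ∈ {I^A I^A, I^A i}; Ava ∈ {I^A I^A, I^A i}.
Weight each parental genotype pair by prior × P(type-A child):
  I^A I^A × I^A I^A: posterior weight 4/15; P(next child type A) = 1.
  I^A I^A × I^A i: posterior weight 4/15; P(next child type A) = 1.
  I^A i × I^A I^A: posterior weight 4/15; P(next child type A) = 1.
  I^A i × I^A i: posterior weight 1/5; P(next child type A) = 3/4.
Weighted sum = 19/20.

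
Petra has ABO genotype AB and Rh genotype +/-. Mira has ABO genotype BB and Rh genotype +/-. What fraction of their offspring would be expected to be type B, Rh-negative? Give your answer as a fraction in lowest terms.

1/8

ABO cross AB × BB → offspring phenotypes: 1/2 B, 1/2 AB.
Rh cross +/- × +/- → 3/4 Rh+, 1/4 Rh-.
Independent loci: P(type B, Rh-negative) = 1/2 × 1/4 = 1/8.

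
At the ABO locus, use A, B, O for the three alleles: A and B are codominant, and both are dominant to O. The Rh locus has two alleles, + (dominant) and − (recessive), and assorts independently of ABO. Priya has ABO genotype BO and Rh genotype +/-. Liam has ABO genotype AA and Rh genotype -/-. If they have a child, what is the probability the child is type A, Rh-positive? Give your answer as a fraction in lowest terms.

ABO cross BO × AA → offspring phenotypes: 1/2 A, 1/2 AB.
Rh cross +/- × -/- → 1/2 Rh+, 1/2 Rh-.
Independent loci: P(type A, Rh-positive) = 1/2 × 1/2 = 1/4.

1/4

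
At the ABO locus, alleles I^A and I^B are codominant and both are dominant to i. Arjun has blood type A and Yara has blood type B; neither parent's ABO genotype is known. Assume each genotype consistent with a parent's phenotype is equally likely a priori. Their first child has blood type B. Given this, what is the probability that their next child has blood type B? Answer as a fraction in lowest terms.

5/12

Possible genotypes: Arjun ∈ {I^A I^A, I^A i}; Yara ∈ {I^B I^B, I^B i}.
Weight each parental genotype pair by prior × P(type-B child):
  I^A i × I^B I^B: posterior weight 2/3; P(next child type B) = 1/2.
  I^A i × I^B i: posterior weight 1/3; P(next child type B) = 1/4.
Weighted sum = 5/12.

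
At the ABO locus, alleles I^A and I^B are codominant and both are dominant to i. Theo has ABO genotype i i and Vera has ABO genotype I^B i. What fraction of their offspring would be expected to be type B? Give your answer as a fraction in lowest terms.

ABO cross i i × I^B i → offspring phenotypes: 1/2 O, 1/2 B.
So P(type B) = 1/2.

1/2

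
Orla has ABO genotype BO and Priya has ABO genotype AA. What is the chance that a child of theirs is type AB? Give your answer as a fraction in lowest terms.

1/2

ABO cross BO × AA → offspring phenotypes: 1/2 A, 1/2 AB.
So P(type AB) = 1/2.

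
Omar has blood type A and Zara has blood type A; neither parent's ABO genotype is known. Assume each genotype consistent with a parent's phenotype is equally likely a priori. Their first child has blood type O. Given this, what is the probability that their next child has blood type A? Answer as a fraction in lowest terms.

3/4

Possible genotypes: Omar ∈ {I^A I^A, I^A i}; Zara ∈ {I^A I^A, I^A i}.
Weight each parental genotype pair by prior × P(type-O child):
  I^A i × I^A i: posterior weight 1; P(next child type A) = 3/4.
Weighted sum = 3/4.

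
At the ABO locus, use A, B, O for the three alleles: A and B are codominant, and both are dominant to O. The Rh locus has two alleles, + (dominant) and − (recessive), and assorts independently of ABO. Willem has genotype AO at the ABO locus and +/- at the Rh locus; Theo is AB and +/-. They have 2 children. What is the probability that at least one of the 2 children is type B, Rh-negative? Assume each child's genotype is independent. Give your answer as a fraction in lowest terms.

ABO cross AO × AB → 1/2 A, 1/4 B, 1/4 AB.
Rh cross +/- × +/- → 3/4 Rh+, 1/4 Rh-; so P(type B, Rh-negative) = 1/4 × 1/4 = 1/16 per child.
P(none) = (15/16)^2 = 225/256; P(at least one) = 1 − 225/256 = 31/256.

31/256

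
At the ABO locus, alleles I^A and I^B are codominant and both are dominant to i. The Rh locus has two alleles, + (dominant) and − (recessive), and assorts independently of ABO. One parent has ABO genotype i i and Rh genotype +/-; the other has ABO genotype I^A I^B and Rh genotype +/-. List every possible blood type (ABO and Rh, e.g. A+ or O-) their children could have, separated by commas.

A+, A-, B+, B-

Gametes from i i × I^A I^B give offspring ABO genotypes I^A i, I^B i, i.e. phenotypes A, B.
Rh cross +/- × +/- → phenotypes Rh+, Rh-.
Combining independently: A+, A-, B+, B-.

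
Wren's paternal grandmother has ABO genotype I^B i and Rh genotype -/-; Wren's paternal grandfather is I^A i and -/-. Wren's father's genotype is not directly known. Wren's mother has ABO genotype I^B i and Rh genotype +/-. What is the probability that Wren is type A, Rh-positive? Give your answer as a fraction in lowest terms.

Wren's father's ABO genotype from I^B i × I^A i: 1/4 I^A I^B, 1/4 I^A i, 1/4 I^B i, 1/4 i i.
Crossing each possibility with the mother I^B i and summing P(type A): 1/4·1/4 + 1/4·1/4 + 1/4·0 + 1/4·0 = 1/8.
Similarly for Rh via the father's Rh distribution: P(Rh+) = 1/2.
Independent loci: 1/8 × 1/2 = 1/16.

1/16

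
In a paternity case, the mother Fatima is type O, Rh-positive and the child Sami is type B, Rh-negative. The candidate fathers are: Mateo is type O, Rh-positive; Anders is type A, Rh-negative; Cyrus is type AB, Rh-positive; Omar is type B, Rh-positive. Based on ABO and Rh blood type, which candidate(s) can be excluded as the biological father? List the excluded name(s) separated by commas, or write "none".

Mateo, Anders

A candidate is excluded only if no genotype consistent with his phenotype could produce a type B, Rh-negative child with a type O, Rh-positive mother.
Mateo (type O, Rh+): no genotype consistent with that phenotype can produce a type-B Rh- child with a type-O mother.
Anders (type A, Rh-): no genotype consistent with that phenotype can produce a type-B Rh- child with a type-O mother.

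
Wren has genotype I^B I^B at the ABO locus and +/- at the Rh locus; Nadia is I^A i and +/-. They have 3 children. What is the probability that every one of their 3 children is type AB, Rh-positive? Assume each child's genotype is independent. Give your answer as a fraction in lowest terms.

27/512

ABO cross I^B I^B × I^A i → 1/2 B, 1/2 AB.
Rh cross +/- × +/- → 3/4 Rh+, 1/4 Rh-; so P(type AB, Rh-positive) = 1/2 × 3/4 = 3/8 per child.
All 3 independent: (3/8)^3 = 27/512.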